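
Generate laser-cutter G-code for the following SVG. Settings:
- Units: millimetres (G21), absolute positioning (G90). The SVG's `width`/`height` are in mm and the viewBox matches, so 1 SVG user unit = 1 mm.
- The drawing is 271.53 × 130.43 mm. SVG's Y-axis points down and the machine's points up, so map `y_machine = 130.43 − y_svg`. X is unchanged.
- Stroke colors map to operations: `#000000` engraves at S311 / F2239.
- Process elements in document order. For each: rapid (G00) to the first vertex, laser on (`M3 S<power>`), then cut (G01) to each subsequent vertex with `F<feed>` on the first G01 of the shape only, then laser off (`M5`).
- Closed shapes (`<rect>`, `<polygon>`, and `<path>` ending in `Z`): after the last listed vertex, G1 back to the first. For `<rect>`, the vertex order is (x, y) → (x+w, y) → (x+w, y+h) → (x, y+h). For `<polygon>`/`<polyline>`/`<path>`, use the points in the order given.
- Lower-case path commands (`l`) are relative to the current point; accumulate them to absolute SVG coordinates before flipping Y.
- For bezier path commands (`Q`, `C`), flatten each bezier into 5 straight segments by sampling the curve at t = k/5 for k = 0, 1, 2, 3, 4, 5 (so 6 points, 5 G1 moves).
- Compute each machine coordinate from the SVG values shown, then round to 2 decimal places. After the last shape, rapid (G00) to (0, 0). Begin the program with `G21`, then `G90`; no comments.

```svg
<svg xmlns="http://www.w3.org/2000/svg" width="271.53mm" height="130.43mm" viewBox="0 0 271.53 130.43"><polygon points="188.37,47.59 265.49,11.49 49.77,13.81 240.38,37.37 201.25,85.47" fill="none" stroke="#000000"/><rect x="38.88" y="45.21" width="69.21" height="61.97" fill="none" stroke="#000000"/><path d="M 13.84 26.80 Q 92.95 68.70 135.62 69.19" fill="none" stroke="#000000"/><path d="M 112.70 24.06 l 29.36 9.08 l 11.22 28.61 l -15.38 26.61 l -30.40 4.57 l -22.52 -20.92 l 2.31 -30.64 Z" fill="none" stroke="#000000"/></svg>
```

1 u = 1 mm; y_m = 130.43 − y.

[1] `<polygon>` closed polygon, #000000→engrave S311 F2239: (188.37,82.84) → (265.49,118.94) → (49.77,116.62) → (240.38,93.06) → (201.25,44.96) → (188.37,82.84) (closed)

[2] `<rect>` rectangle, #000000→engrave S311 F2239: (38.88,85.22) → (108.09,85.22) → (108.09,23.25) → (38.88,23.25) → (38.88,85.22) (closed)

[3] `<path>` quadratic bezier, #000000→engrave S311 F2239: (13.84,103.63) → (44.03,88.53) → (71.30,76.74) → (95.65,68.26) → (117.09,63.09) → (135.62,61.24)

[4] `<path>` regular polygon, #000000→engrave S311 F2239: (112.70,106.37) → (142.06,97.29) → (153.28,68.68) → (137.90,42.07) → (107.50,37.50) → (84.98,58.42) → (87.29,89.06) → (112.70,106.37) (closed)

G21
G90
G00 X188.37 Y82.84
M3 S311
G01 X265.49 Y118.94 F2239
G01 X49.77 Y116.62
G01 X240.38 Y93.06
G01 X201.25 Y44.96
G01 X188.37 Y82.84
M5
G00 X38.88 Y85.22
M3 S311
G01 X108.09 Y85.22 F2239
G01 X108.09 Y23.25
G01 X38.88 Y23.25
G01 X38.88 Y85.22
M5
G00 X13.84 Y103.63
M3 S311
G01 X44.03 Y88.53 F2239
G01 X71.30 Y76.74
G01 X95.65 Y68.26
G01 X117.09 Y63.09
G01 X135.62 Y61.24
M5
G00 X112.70 Y106.37
M3 S311
G01 X142.06 Y97.29 F2239
G01 X153.28 Y68.68
G01 X137.90 Y42.07
G01 X107.50 Y37.50
G01 X84.98 Y58.42
G01 X87.29 Y89.06
G01 X112.70 Y106.37
M5
G00 X0.00 Y0.00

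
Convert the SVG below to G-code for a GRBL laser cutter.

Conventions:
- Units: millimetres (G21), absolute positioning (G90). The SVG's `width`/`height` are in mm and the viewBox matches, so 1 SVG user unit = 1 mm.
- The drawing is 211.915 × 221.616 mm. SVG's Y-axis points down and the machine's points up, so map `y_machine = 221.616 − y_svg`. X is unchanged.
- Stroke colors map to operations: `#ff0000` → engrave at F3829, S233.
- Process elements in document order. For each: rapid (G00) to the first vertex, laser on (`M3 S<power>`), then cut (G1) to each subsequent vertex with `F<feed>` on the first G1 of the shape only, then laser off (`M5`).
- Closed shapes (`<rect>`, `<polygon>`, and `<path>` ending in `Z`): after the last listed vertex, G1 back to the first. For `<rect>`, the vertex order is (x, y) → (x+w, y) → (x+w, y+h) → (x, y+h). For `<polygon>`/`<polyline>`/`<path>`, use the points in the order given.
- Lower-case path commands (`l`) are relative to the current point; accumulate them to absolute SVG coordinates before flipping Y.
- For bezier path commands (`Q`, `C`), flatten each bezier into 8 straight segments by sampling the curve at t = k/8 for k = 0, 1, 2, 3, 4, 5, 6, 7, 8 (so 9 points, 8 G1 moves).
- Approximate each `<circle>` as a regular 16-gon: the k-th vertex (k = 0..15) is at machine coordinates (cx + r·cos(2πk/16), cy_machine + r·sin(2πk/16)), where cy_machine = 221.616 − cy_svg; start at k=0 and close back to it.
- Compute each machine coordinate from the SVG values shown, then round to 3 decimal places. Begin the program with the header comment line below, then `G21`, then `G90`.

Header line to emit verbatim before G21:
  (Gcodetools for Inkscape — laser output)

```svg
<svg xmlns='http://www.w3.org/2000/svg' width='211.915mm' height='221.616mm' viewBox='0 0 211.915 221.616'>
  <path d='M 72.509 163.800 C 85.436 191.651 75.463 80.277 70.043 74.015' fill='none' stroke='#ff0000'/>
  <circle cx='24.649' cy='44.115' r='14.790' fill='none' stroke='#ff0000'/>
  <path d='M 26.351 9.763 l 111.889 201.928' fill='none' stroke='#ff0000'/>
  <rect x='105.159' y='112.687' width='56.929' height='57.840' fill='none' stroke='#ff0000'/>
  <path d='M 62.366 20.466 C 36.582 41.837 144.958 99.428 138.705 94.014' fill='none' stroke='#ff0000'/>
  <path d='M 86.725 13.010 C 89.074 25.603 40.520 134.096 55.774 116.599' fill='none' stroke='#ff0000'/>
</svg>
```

1 u = 1 mm; y_m = 221.616 − y.

[1] `<path>` cubic bezier, #ff0000→engrave S233 F3829: (72.509,57.816) → (76.337,53.421) → (78.339,59.215) → (78.839,72.334) → (78.156,89.916) → (76.614,109.097) → (74.533,127.014) → (72.235,140.803) → (70.043,147.601)

[2] `<circle>` circle, #ff0000→engrave S233 F3829: (39.439,177.501) → (38.313,183.161) → (35.107,187.959) → (30.309,191.165) → (24.649,192.291) → (18.989,191.165) → (14.191,187.959) → (10.985,183.161) → (9.859,177.501) → (10.985,171.841) → (14.191,167.043) → (18.989,163.837) → (24.649,162.711) → (30.309,163.837) → (35.107,167.043) → (38.313,171.841) → (39.439,177.501) (closed)

[3] `<path>` line segment, #ff0000→engrave S233 F3829: (26.351,211.853) → (138.240,9.925)

[4] `<rect>` rectangle, #ff0000→engrave S233 F3829: (105.159,108.929) → (162.088,108.929) → (162.088,51.089) → (105.159,51.089) → (105.159,108.929) (closed)

[5] `<path>` cubic bezier, #ff0000→engrave S233 F3829: (62.366,201.150) → (58.500,191.632) → (64.296,179.881) → (76.838,167.060) → (93.211,154.332) → (110.500,142.859) → (125.789,133.805) → (136.163,128.331) → (138.705,127.602)

[6] `<path>` cubic bezier, #ff0000→engrave S233 F3829: (86.725,208.606) → (85.444,199.822) → (80.735,184.647) → (73.942,165.682) → (66.410,145.528) → (59.483,126.784) → (54.505,112.050) → (52.821,103.928) → (55.774,105.017)

(Gcodetools for Inkscape — laser output)
G21
G90
G00 X72.509 Y57.816
M3 S233
G1 X76.337 Y53.421 F3829
G1 X78.339 Y59.215
G1 X78.839 Y72.334
G1 X78.156 Y89.916
G1 X76.614 Y109.097
G1 X74.533 Y127.014
G1 X72.235 Y140.803
G1 X70.043 Y147.601
M5
G00 X39.439 Y177.501
M3 S233
G1 X38.313 Y183.161 F3829
G1 X35.107 Y187.959
G1 X30.309 Y191.165
G1 X24.649 Y192.291
G1 X18.989 Y191.165
G1 X14.191 Y187.959
G1 X10.985 Y183.161
G1 X9.859 Y177.501
G1 X10.985 Y171.841
G1 X14.191 Y167.043
G1 X18.989 Y163.837
G1 X24.649 Y162.711
G1 X30.309 Y163.837
G1 X35.107 Y167.043
G1 X38.313 Y171.841
G1 X39.439 Y177.501
M5
G00 X26.351 Y211.853
M3 S233
G1 X138.240 Y9.925 F3829
M5
G00 X105.159 Y108.929
M3 S233
G1 X162.088 Y108.929 F3829
G1 X162.088 Y51.089
G1 X105.159 Y51.089
G1 X105.159 Y108.929
M5
G00 X62.366 Y201.150
M3 S233
G1 X58.500 Y191.632 F3829
G1 X64.296 Y179.881
G1 X76.838 Y167.060
G1 X93.211 Y154.332
G1 X110.500 Y142.859
G1 X125.789 Y133.805
G1 X136.163 Y128.331
G1 X138.705 Y127.602
M5
G00 X86.725 Y208.606
M3 S233
G1 X85.444 Y199.822 F3829
G1 X80.735 Y184.647
G1 X73.942 Y165.682
G1 X66.410 Y145.528
G1 X59.483 Y126.784
G1 X54.505 Y112.050
G1 X52.821 Y103.928
G1 X55.774 Y105.017
M5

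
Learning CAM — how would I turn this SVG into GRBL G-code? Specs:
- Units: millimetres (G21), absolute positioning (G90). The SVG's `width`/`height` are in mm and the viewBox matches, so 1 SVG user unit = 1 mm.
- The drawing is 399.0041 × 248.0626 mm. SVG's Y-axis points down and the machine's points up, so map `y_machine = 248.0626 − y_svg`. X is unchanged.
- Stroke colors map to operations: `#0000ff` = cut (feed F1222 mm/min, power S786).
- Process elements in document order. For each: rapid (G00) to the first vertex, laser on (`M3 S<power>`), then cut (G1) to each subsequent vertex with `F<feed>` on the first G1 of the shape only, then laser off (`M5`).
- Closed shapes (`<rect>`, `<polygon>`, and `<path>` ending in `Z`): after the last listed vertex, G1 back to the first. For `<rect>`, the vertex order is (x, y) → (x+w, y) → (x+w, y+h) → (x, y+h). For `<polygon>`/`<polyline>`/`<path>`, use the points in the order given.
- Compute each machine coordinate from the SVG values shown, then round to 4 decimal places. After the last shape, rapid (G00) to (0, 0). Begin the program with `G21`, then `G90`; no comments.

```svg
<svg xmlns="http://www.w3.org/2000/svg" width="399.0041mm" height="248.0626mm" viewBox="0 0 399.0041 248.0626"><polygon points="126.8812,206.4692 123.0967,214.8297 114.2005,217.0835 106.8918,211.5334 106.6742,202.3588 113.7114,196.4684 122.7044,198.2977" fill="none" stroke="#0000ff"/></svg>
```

G21
G90
G00 X126.8812 Y41.5934
M3 S786
G1 X123.0967 Y33.2329 F1222
G1 X114.2005 Y30.9791
G1 X106.8918 Y36.5292
G1 X106.6742 Y45.7038
G1 X113.7114 Y51.5942
G1 X122.7044 Y49.7649
G1 X126.8812 Y41.5934
M5
G00 X0.0000 Y0.0000

Since the viewBox matches the mm dimensions, user units are millimetres directly. The only transform is the Y-flip y_m = 248.0626 − y_svg.

Shape 1 is a regular polygon drawn with `<polygon>`. Its stroke #0000ff means cut at S786, F1222. After flipping Y the toolpath is (126.8812,41.5934) → (123.0967,33.2329) → (114.2005,30.9791) → (106.8918,36.5292) → (106.6742,45.7038) → (113.7114,51.5942) → (122.7044,49.7649) → (126.8812,41.5934), returning to the start.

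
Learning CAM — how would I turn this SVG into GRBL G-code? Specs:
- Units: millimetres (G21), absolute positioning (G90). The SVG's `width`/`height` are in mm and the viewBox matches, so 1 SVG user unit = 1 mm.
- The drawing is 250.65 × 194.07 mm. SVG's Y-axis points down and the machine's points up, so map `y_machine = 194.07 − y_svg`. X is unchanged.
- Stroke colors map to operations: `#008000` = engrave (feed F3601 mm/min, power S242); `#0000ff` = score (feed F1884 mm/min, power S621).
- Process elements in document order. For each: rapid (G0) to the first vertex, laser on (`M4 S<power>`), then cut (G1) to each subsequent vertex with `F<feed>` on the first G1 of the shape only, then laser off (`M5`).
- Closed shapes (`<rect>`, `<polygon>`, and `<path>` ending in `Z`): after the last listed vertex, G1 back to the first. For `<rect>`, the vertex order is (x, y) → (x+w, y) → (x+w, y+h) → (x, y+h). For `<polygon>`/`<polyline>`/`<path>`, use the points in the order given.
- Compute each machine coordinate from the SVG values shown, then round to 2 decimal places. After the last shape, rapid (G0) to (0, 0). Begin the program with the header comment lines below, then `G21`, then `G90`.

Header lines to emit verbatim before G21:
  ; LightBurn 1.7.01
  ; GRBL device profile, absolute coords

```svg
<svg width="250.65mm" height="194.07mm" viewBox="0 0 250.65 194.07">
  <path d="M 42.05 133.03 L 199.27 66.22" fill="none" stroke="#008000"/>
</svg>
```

; LightBurn 1.7.01
; GRBL device profile, absolute coords
G21
G90
G0 X42.05 Y61.04
M4 S242
G1 X199.27 Y127.85 F3601
M5
G0 X0.00 Y0.00

1 u = 1 mm; y_m = 194.07 − y.

[1] `<path>` line segment, #008000→engrave S242 F3601: (42.05,61.04) → (199.27,127.85)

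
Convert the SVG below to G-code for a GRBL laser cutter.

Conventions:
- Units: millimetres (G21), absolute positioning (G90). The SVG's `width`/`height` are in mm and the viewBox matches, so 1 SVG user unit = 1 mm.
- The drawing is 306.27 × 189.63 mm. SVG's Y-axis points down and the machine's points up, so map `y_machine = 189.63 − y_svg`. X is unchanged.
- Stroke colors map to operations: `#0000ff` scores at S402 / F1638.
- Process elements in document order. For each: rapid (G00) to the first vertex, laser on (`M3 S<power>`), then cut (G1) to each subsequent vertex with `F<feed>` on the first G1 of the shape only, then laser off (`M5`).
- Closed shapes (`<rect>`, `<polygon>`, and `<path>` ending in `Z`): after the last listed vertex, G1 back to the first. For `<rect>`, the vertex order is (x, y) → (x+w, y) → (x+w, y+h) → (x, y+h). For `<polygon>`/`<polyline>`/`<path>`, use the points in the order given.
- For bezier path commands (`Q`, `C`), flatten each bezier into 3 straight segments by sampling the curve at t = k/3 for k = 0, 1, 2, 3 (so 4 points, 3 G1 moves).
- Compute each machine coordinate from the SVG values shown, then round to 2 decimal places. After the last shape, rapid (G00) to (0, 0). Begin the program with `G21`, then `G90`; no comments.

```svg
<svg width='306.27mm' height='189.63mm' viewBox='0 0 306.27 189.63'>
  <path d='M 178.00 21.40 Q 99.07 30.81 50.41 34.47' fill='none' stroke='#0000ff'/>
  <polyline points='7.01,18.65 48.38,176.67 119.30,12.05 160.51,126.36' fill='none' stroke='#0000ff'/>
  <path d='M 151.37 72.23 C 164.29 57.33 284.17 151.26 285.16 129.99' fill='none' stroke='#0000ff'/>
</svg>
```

G21
G90
G00 X178.00 Y168.23
M3 S402
G1 X128.74 Y162.60 F1638
G1 X86.21 Y158.24
G1 X50.41 Y155.16
M5
G00 X7.01 Y170.98
M3 S402
G1 X48.38 Y12.96 F1638
G1 X119.30 Y177.58
G1 X160.51 Y63.27
M5
G00 X151.37 Y117.40
M3 S402
G1 X191.58 Y104.32 F1638
G1 X252.90 Y68.47
G1 X285.16 Y59.64
M5
G00 X0.00 Y0.00

viewBox `0 0 306.27 189.63` with mm width/height → 1 unit = 1 mm. Flip: y_m = 189.63 − y_svg.

**Shape 1** — `<path>` quadratic bezier, stroke `#0000ff` → score (S402, F1638). Control points (SVG): P0=(178.00,21.40), P1=(99.07,30.81), P2=(50.41,34.47); sampled at t=k/3. Machine vertices: (178.00,168.23) → (128.74,162.60) → (86.21,158.24) → (50.41,155.16). Open path.

**Shape 2** — `<polyline>` open polyline, stroke `#0000ff` → score (S402, F1638). Machine vertices: (7.01,170.98) → (48.38,12.96) → (119.30,177.58) → (160.51,63.27). Open path.

**Shape 3** — `<path>` cubic bezier, stroke `#0000ff` → score (S402, F1638). Control points (SVG): P0=(151.37,72.23), P1=(164.29,57.33), P2=(284.17,151.26), P3=(285.16,129.99); sampled at t=k/3. Machine vertices: (151.37,117.40) → (191.58,104.32) → (252.90,68.47) → (285.16,59.64). Open path.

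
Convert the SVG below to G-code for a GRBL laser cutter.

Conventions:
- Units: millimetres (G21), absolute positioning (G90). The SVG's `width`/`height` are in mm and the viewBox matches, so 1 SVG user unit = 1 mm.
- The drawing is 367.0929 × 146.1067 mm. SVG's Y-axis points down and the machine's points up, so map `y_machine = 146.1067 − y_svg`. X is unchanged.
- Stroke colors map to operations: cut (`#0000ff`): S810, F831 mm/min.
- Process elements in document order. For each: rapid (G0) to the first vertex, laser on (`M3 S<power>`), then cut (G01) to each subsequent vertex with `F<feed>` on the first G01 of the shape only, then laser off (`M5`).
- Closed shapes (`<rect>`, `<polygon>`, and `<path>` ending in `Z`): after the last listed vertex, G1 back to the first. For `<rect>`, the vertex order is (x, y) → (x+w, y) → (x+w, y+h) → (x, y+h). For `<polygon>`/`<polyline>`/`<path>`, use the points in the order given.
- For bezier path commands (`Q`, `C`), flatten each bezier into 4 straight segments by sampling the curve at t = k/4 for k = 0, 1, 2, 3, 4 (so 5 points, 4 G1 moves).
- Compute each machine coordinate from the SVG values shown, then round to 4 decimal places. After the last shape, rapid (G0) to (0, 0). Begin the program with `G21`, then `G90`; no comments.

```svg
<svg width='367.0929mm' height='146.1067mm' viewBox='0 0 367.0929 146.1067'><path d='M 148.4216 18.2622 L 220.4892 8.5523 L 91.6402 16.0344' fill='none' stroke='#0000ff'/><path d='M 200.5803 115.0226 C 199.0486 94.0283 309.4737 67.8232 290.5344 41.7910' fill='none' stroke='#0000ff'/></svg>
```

1 u = 1 mm; y_m = 146.1067 − y.

[1] `<path>` open polyline, #0000ff→cut S810 F831: (148.4216,127.8445) → (220.4892,137.5544) → (91.6402,130.0723)

[2] `<path>` cubic bezier, #0000ff→cut S810 F831: (200.5803,31.0841) → (216.6528,47.7227) → (252.0852,65.8107) → (284.2537,84.8433) → (290.5344,104.3157)

G21
G90
G0 X148.4216 Y127.8445
M3 S810
G01 X220.4892 Y137.5544 F831
G01 X91.6402 Y130.0723
M5
G0 X200.5803 Y31.0841
M3 S810
G01 X216.6528 Y47.7227 F831
G01 X252.0852 Y65.8107
G01 X284.2537 Y84.8433
G01 X290.5344 Y104.3157
M5
G0 X0.0000 Y0.0000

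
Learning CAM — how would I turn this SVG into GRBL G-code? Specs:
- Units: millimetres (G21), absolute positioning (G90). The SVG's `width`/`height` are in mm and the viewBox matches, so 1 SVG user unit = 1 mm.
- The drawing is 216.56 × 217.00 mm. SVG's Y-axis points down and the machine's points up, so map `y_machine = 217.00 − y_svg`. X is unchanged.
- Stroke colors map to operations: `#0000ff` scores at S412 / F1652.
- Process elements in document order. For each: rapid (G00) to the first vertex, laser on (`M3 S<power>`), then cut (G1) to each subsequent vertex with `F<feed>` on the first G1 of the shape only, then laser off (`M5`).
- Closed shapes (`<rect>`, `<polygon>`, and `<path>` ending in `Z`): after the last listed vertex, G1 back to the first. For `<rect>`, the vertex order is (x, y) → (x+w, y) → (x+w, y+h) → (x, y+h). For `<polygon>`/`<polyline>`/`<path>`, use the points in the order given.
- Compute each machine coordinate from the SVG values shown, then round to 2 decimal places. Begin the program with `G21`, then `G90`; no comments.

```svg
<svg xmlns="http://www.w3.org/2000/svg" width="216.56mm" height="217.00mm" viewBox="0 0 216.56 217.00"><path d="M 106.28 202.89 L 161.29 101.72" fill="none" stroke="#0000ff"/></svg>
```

Since the viewBox matches the mm dimensions, user units are millimetres directly. The only transform is the Y-flip y_m = 217.00 − y_svg.

Shape 1 is a line segment drawn with `<path>`. Its stroke #0000ff means score at S412, F1652. After flipping Y the toolpath is (106.28,14.11) → (161.29,115.28).

G21
G90
G00 X106.28 Y14.11
M3 S412
G1 X161.29 Y115.28 F1652
M5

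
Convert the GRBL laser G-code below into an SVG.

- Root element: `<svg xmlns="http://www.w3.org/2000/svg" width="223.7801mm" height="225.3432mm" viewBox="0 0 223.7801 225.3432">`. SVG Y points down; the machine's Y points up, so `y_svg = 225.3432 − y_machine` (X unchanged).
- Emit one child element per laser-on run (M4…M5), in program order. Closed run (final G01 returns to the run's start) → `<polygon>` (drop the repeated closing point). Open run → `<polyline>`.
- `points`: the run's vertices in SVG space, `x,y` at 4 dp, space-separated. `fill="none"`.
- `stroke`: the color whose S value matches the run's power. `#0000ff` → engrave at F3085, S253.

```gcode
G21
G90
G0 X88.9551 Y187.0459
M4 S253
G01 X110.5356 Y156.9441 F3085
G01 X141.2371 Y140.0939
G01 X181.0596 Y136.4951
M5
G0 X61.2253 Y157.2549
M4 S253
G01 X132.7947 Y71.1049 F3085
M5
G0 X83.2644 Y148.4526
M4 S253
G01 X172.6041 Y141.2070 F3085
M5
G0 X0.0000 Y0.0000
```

<svg xmlns="http://www.w3.org/2000/svg" width="223.7801mm" height="225.3432mm" viewBox="0 0 223.7801 225.3432">
  <polyline points="88.9551,38.2973 110.5356,68.3991 141.2371,85.2493 181.0596,88.8481" fill="none" stroke="#0000ff"/>
  <polyline points="61.2253,68.0883 132.7947,154.2383" fill="none" stroke="#0000ff"/>
  <polyline points="83.2644,76.8906 172.6041,84.1362" fill="none" stroke="#0000ff"/>
</svg>

Machine Y-up, SVG Y-down with viewBox height 225.3432, so y_svg = 225.3432 − y_machine; X carries over. Every run uses S253, so all elements get stroke `#0000ff` (engrave).

Run 1: The run is open, so emit a `<polyline>` with points (Y-flipped): 88.9551,38.2973 110.5356,68.3991 141.2371,85.2493 181.0596,88.8481.

Run 2: The run is open, so emit a `<polyline>` with points (Y-flipped): 61.2253,68.0883 132.7947,154.2383.

Run 3: The run is open, so emit a `<polyline>` with points (Y-flipped): 83.2644,76.8906 172.6041,84.1362.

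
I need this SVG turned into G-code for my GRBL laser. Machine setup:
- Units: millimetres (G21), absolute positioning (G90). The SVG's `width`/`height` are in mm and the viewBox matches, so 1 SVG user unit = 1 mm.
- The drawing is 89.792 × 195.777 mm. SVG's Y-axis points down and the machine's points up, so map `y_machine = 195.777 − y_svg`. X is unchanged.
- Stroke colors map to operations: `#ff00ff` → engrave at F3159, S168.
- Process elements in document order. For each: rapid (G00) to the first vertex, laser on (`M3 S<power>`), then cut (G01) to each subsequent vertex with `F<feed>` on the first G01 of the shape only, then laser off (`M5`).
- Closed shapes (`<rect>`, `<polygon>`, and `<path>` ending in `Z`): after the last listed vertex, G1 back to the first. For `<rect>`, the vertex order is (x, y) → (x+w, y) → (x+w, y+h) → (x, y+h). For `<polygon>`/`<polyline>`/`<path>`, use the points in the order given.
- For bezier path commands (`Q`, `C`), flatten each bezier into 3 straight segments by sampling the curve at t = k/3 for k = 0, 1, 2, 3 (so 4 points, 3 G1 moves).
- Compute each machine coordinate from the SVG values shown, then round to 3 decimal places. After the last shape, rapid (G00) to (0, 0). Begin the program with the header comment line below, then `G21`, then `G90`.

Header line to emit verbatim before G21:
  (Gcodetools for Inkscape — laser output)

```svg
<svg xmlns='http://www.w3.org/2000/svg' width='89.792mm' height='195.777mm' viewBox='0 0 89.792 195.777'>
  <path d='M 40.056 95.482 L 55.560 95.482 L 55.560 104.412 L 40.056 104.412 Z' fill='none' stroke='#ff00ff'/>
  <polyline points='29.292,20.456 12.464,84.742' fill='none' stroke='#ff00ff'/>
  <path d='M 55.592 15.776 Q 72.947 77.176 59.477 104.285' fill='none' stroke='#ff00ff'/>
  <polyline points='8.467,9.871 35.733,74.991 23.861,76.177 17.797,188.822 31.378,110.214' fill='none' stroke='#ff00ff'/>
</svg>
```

(Gcodetools for Inkscape — laser output)
G21
G90
G00 X40.056 Y100.295
M3 S168
G01 X55.560 Y100.295 F3159
G01 X55.560 Y91.365
G01 X40.056 Y91.365
G01 X40.056 Y100.295
M5
G00 X29.292 Y175.321
M3 S168
G01 X12.464 Y111.035 F3159
M5
G00 X55.592 Y180.001
M3 S168
G01 X63.737 Y142.878 F3159
G01 X65.032 Y113.375
G01 X59.477 Y91.492
M5
G00 X8.467 Y185.906
M3 S168
G01 X35.733 Y120.786 F3159
G01 X23.861 Y119.600
G01 X17.797 Y6.955
G01 X31.378 Y85.563
M5
G00 X0.000 Y0.000

viewBox `0 0 89.792 195.777` with mm width/height → 1 unit = 1 mm. Flip: y_m = 195.777 − y_svg.

**Shape 1** — `<path>` rectangle, stroke `#ff00ff` → engrave (S168, F3159). Machine vertices: (40.056,100.295) → (55.560,100.295) → (55.560,91.365) → (40.056,91.365) → (40.056,100.295). Closed: final G1 returns to the first vertex.

**Shape 2** — `<polyline>` line segment, stroke `#ff00ff` → engrave (S168, F3159). Machine vertices: (29.292,175.321) → (12.464,111.035). Open path.

**Shape 3** — `<path>` quadratic bezier, stroke `#ff00ff` → engrave (S168, F3159). Control points (SVG): P0=(55.592,15.776), P1=(72.947,77.176), P2=(59.477,104.285); sampled at t=k/3. Machine vertices: (55.592,180.001) → (63.737,142.878) → (65.032,113.375) → (59.477,91.492). Open path.

**Shape 4** — `<polyline>` open polyline, stroke `#ff00ff` → engrave (S168, F3159). Machine vertices: (8.467,185.906) → (35.733,120.786) → (23.861,119.600) → (17.797,6.955) → (31.378,85.563). Open path.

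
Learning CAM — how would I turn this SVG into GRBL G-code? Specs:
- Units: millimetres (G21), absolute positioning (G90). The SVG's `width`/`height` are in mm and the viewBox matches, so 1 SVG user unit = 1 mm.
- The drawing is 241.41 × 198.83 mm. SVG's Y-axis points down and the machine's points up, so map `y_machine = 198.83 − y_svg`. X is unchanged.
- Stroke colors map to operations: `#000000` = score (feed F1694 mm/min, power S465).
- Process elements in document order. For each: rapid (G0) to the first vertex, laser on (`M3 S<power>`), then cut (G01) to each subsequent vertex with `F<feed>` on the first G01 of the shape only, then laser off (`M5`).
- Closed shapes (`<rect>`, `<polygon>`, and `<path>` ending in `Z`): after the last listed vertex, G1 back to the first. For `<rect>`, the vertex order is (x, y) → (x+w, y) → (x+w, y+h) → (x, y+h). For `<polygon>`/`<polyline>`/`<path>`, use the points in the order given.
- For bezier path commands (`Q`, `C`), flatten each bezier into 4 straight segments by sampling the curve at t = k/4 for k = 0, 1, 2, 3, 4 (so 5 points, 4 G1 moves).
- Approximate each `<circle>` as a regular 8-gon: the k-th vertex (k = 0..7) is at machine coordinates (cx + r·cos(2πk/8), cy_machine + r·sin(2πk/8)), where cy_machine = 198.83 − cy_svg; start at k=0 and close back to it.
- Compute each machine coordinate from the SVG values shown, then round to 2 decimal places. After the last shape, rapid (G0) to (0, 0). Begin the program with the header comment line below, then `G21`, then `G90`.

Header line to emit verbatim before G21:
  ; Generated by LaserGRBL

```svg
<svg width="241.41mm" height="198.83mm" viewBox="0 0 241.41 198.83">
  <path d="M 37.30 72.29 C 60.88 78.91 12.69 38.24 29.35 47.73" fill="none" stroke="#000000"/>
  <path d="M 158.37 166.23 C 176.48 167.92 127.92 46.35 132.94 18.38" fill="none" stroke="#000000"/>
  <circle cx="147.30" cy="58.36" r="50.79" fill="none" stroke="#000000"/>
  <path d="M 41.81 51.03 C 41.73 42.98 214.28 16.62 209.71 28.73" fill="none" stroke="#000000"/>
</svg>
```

; Generated by LaserGRBL
G21
G90
G0 X37.30 Y126.54
M3 S465
G01 X43.66 Y128.92 F1694
G01 X35.92 Y139.90
G01 X26.88 Y150.34
G01 X29.35 Y151.10
M5
G0 X158.37 Y32.60
M3 S465
G01 X161.33 Y51.06 F1694
G01 X150.56 Y95.40
G01 X137.34 Y145.31
G01 X132.94 Y180.45
M5
G0 X198.09 Y140.47
M3 S465
G01 X183.21 Y176.38 F1694
G01 X147.30 Y191.26
G01 X111.39 Y176.38
G01 X96.51 Y140.47
G01 X111.39 Y104.56
G01 X147.30 Y89.68
G01 X183.21 Y104.56
G01 X198.09 Y140.47
M5
G0 X41.81 Y147.80
M3 S465
G01 X68.65 Y156.38 F1694
G01 X127.44 Y166.51
G01 X185.39 Y172.86
G01 X209.71 Y170.10
M5
G0 X0.00 Y0.00

viewBox `0 0 241.41 198.83` with mm width/height → 1 unit = 1 mm. Flip: y_m = 198.83 − y_svg.

**Shape 1** — `<path>` cubic bezier, stroke `#000000` → score (S465, F1694). Control points (SVG): P0=(37.30,72.29), P1=(60.88,78.91), P2=(12.69,38.24), P3=(29.35,47.73); sampled at t=k/4. Machine vertices: (37.30,126.54) → (43.66,128.92) → (35.92,139.90) → (26.88,150.34) → (29.35,151.10). Open path.

**Shape 2** — `<path>` cubic bezier, stroke `#000000` → score (S465, F1694). Control points (SVG): P0=(158.37,166.23), P1=(176.48,167.92), P2=(127.92,46.35), P3=(132.94,18.38); sampled at t=k/4. Machine vertices: (158.37,32.60) → (161.33,51.06) → (150.56,95.40) → (137.34,145.31) → (132.94,180.45). Open path.

**Shape 3** — `<circle>` circle, stroke `#000000` → score (S465, F1694). Machine vertices: (198.09,140.47) → (183.21,176.38) → (147.30,191.26) → (111.39,176.38) → (96.51,140.47) → (111.39,104.56) → (147.30,89.68) → (183.21,104.56) → (198.09,140.47). Closed: final G1 returns to the first vertex.

**Shape 4** — `<path>` cubic bezier, stroke `#000000` → score (S465, F1694). Control points (SVG): P0=(41.81,51.03), P1=(41.73,42.98), P2=(214.28,16.62), P3=(209.71,28.73); sampled at t=k/4. Machine vertices: (41.81,147.80) → (68.65,156.38) → (127.44,166.51) → (185.39,172.86) → (209.71,170.10). Open path.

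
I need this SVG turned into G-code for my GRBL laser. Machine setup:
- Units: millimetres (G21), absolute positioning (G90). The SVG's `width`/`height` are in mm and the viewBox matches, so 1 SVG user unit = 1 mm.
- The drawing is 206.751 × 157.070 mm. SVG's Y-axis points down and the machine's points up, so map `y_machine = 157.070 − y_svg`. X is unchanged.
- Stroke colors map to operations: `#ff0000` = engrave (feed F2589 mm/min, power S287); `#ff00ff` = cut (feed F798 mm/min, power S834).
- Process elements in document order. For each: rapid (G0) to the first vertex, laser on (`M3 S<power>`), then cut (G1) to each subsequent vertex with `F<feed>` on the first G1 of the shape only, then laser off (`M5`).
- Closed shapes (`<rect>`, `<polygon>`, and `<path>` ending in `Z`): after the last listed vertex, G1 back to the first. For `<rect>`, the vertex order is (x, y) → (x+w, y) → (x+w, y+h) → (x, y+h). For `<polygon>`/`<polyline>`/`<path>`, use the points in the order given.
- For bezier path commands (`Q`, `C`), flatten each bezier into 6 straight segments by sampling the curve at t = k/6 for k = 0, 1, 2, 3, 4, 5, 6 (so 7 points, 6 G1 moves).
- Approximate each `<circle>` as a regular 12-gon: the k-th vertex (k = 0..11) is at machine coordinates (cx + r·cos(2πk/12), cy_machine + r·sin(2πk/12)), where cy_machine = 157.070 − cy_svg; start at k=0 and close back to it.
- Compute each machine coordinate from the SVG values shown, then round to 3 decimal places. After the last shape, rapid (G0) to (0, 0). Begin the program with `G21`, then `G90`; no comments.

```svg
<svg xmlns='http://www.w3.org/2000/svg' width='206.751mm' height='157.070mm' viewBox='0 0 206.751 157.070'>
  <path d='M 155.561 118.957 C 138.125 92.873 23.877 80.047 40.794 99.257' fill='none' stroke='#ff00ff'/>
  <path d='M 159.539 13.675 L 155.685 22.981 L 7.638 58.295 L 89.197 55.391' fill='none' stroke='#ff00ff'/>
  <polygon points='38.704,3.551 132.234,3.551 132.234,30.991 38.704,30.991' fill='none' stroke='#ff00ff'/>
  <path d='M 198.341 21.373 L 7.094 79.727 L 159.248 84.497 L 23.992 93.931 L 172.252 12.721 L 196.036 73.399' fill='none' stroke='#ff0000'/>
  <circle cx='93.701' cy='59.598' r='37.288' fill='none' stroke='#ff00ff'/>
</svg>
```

1 u = 1 mm; y_m = 157.070 − y.

[1] `<path>` cubic bezier, #ff00ff→cut S834 F798: (155.561,38.113) → (139.831,49.963) → (114.298,59.082) → (85.295,64.948) → (59.155,67.040) → (42.210,64.835) → (40.794,57.813)

[2] `<path>` open polyline, #ff00ff→cut S834 F798: (159.539,143.395) → (155.685,134.089) → (7.638,98.775) → (89.197,101.679)

[3] `<polygon>` rectangle, #ff00ff→cut S834 F798: (38.704,153.519) → (132.234,153.519) → (132.234,126.079) → (38.704,126.079) → (38.704,153.519) (closed)

[4] `<path>` open polyline, #ff0000→engrave S287 F2589: (198.341,135.697) → (7.094,77.343) → (159.248,72.573) → (23.992,63.139) → (172.252,144.349) → (196.036,83.671)

[5] `<circle>` circle, #ff00ff→cut S834 F798: (130.989,97.472) → (125.993,116.116) → (112.345,129.764) → (93.701,134.760) → (75.057,129.764) → (61.409,116.116) → (56.413,97.472) → (61.409,78.828) → (75.057,65.180) → (93.701,60.184) → (112.345,65.180) → (125.993,78.828) → (130.989,97.472) (closed)

G21
G90
G0 X155.561 Y38.113
M3 S834
G1 X139.831 Y49.963 F798
G1 X114.298 Y59.082
G1 X85.295 Y64.948
G1 X59.155 Y67.040
G1 X42.210 Y64.835
G1 X40.794 Y57.813
M5
G0 X159.539 Y143.395
M3 S834
G1 X155.685 Y134.089 F798
G1 X7.638 Y98.775
G1 X89.197 Y101.679
M5
G0 X38.704 Y153.519
M3 S834
G1 X132.234 Y153.519 F798
G1 X132.234 Y126.079
G1 X38.704 Y126.079
G1 X38.704 Y153.519
M5
G0 X198.341 Y135.697
M3 S287
G1 X7.094 Y77.343 F2589
G1 X159.248 Y72.573
G1 X23.992 Y63.139
G1 X172.252 Y144.349
G1 X196.036 Y83.671
M5
G0 X130.989 Y97.472
M3 S834
G1 X125.993 Y116.116 F798
G1 X112.345 Y129.764
G1 X93.701 Y134.760
G1 X75.057 Y129.764
G1 X61.409 Y116.116
G1 X56.413 Y97.472
G1 X61.409 Y78.828
G1 X75.057 Y65.180
G1 X93.701 Y60.184
G1 X112.345 Y65.180
G1 X125.993 Y78.828
G1 X130.989 Y97.472
M5
G0 X0.000 Y0.000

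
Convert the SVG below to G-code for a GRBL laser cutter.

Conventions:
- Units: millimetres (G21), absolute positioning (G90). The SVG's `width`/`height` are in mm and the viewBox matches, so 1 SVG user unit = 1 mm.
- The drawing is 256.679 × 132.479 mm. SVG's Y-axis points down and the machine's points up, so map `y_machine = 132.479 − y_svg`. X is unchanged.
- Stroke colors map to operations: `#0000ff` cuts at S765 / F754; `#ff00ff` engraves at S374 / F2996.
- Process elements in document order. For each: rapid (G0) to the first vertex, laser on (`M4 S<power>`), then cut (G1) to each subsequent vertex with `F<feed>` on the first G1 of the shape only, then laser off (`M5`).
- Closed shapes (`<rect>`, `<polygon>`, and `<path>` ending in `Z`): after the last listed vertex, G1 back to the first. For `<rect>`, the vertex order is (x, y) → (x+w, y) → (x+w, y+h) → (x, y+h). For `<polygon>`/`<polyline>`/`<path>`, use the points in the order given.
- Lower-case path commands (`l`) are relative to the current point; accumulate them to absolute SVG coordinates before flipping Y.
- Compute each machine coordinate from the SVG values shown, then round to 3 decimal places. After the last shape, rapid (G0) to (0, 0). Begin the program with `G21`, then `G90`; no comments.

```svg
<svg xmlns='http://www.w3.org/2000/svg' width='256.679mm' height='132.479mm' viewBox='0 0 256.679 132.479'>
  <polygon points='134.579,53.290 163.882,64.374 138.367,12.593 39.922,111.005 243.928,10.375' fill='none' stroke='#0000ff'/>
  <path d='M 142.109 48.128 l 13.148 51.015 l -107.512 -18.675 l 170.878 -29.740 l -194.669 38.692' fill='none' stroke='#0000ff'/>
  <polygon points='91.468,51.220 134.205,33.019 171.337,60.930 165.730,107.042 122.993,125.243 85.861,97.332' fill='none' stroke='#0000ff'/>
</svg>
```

G21
G90
G0 X134.579 Y79.189
M4 S765
G1 X163.882 Y68.105 F754
G1 X138.367 Y119.886
G1 X39.922 Y21.474
G1 X243.928 Y122.104
G1 X134.579 Y79.189
M5
G0 X142.109 Y84.351
M4 S765
G1 X155.257 Y33.336 F754
G1 X47.745 Y52.011
G1 X218.623 Y81.751
G1 X23.954 Y43.059
M5
G0 X91.468 Y81.259
M4 S765
G1 X134.205 Y99.460 F754
G1 X171.337 Y71.549
G1 X165.730 Y25.437
G1 X122.993 Y7.236
G1 X85.861 Y35.147
G1 X91.468 Y81.259
M5
G0 X0.000 Y0.000

Since the viewBox matches the mm dimensions, user units are millimetres directly. The only transform is the Y-flip y_m = 132.479 − y_svg.

Shape 1 is a closed polygon drawn with `<polygon>`. Its stroke #0000ff means cut at S765, F754. After flipping Y the toolpath is (134.579,79.189) → (163.882,68.105) → (138.367,119.886) → (39.922,21.474) → (243.928,122.104) → (134.579,79.189), returning to the start.

Shape 2 is a open polyline drawn with `<path>`. Its stroke #0000ff means cut at S765, F754. After flipping Y the toolpath is (142.109,84.351) → (155.257,33.336) → (47.745,52.011) → (218.623,81.751) → (23.954,43.059).

Shape 3 is a regular polygon drawn with `<polygon>`. Its stroke #0000ff means cut at S765, F754. After flipping Y the toolpath is (91.468,81.259) → (134.205,99.460) → (171.337,71.549) → (165.730,25.437) → (122.993,7.236) → (85.861,35.147) → (91.468,81.259), returning to the start.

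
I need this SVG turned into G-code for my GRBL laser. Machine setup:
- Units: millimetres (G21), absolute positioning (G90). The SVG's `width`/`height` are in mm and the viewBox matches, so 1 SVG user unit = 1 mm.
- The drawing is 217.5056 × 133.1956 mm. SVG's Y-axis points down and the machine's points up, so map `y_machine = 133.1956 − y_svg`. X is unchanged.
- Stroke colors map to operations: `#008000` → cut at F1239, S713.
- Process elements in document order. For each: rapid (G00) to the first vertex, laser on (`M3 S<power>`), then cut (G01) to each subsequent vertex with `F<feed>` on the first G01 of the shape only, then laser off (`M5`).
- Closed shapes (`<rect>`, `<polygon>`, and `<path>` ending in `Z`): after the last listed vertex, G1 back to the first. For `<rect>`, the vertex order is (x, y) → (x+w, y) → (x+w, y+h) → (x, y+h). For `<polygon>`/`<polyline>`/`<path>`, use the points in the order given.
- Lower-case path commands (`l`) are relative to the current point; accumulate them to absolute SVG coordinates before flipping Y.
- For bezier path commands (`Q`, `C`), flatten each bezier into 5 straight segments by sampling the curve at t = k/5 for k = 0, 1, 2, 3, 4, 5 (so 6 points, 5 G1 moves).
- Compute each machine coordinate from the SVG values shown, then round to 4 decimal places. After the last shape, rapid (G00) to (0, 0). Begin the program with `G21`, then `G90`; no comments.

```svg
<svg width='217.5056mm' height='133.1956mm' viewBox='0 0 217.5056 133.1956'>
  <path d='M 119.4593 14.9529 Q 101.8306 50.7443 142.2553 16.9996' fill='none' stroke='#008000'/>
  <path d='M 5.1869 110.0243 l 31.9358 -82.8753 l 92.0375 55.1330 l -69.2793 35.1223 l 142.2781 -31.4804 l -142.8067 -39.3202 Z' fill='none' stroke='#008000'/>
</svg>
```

G21
G90
G00 X119.4593 Y118.2427
M3 S713
G01 X114.7300 Y106.7076 F1239
G01 X114.6449 Y100.7354
G01 X119.2041 Y100.3260
G01 X128.4076 Y105.4796
G01 X142.2553 Y116.1960
M5
G00 X5.1869 Y23.1713
M3 S713
G01 X37.1227 Y106.0466 F1239
G01 X129.1602 Y50.9136
G01 X59.8809 Y15.7913
G01 X202.1590 Y47.2717
G01 X59.3523 Y86.5919
G01 X5.1869 Y23.1713
M5
G00 X0.0000 Y0.0000

1 u = 1 mm; y_m = 133.1956 − y.

[1] `<path>` quadratic bezier, #008000→cut S713 F1239: (119.4593,118.2427) → (114.7300,106.7076) → (114.6449,100.7354) → (119.2041,100.3260) → (128.4076,105.4796) → (142.2553,116.1960)

[2] `<path>` closed polygon, #008000→cut S713 F1239: (5.1869,23.1713) → (37.1227,106.0466) → (129.1602,50.9136) → (59.8809,15.7913) → (202.1590,47.2717) → (59.3523,86.5919) → (5.1869,23.1713) (closed)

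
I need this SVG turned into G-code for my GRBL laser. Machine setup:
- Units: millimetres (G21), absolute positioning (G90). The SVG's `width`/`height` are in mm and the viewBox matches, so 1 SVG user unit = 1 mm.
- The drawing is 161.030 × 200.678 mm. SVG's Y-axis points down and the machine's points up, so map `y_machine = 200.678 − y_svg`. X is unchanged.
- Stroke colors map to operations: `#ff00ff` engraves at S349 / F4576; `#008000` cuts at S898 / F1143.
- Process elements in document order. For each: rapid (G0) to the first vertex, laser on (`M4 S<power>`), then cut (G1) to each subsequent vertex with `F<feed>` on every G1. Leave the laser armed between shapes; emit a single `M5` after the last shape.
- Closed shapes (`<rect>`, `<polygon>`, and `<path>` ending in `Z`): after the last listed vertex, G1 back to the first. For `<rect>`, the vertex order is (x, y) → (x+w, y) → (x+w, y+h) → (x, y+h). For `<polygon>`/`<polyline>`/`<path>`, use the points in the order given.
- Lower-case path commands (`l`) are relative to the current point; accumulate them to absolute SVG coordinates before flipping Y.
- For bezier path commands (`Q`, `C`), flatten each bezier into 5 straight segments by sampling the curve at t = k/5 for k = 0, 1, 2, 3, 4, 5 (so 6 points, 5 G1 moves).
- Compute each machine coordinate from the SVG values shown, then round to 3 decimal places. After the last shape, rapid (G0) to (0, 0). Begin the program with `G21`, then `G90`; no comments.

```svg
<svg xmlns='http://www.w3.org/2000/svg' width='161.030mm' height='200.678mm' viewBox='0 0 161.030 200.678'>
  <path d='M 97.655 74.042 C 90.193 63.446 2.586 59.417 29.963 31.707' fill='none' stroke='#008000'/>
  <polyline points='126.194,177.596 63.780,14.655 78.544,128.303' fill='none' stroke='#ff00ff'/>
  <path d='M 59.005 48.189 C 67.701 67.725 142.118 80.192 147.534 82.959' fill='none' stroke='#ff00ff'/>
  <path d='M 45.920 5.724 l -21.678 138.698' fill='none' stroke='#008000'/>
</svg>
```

G21
G90
G0 X97.655 Y126.636
M4 S898
G1 X85.121 Y132.448 F1143
G1 X62.719 Y138.135 F1143
G1 X39.815 Y145.150 F1143
G1 X25.774 Y154.945 F1143
G1 X29.963 Y168.971 F1143
G0 X126.194 Y23.082
M4 S349
G1 X63.780 Y186.023 F4576
G1 X78.544 Y72.375 F4576
G0 X59.005 Y152.489
M4 S349
G1 X71.031 Y141.637 F4576
G1 X92.364 Y132.607 F4576
G1 X116.537 Y125.527 F4576
G1 X137.082 Y120.522 F4576
G1 X147.534 Y117.719 F4576
G0 X45.920 Y194.954
M4 S898
G1 X24.242 Y56.256 F1143
M5
G0 X0.000 Y0.000

1 u = 1 mm; y_m = 200.678 − y.

[1] `<path>` cubic bezier, #008000→cut S898 F1143: (97.655,126.636) → (85.121,132.448) → (62.719,138.135) → (39.815,145.150) → (25.774,154.945) → (29.963,168.971)

[2] `<polyline>` open polyline, #ff00ff→engrave S349 F4576: (126.194,23.082) → (63.780,186.023) → (78.544,72.375)

[3] `<path>` cubic bezier, #ff00ff→engrave S349 F4576: (59.005,152.489) → (71.031,141.637) → (92.364,132.607) → (116.537,125.527) → (137.082,120.522) → (147.534,117.719)

[4] `<path>` line segment, #008000→cut S898 F1143: (45.920,194.954) → (24.242,56.256)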